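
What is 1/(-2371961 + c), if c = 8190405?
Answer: 1/5818444 ≈ 1.7187e-7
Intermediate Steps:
1/(-2371961 + c) = 1/(-2371961 + 8190405) = 1/5818444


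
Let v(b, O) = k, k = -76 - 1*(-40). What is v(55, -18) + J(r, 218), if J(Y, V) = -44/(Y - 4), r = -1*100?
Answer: -925/26 ≈ -35.577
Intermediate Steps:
k = -36 (k = -76 + 40 = -36)
v(b, O) = -36
r = -100
J(Y, V) = -44/(-4 + Y)
v(55, -18) + J(r, 218) = -36 - 44/(-4 - 100) = -36 - 44/(-104) = -36 - 44*(-1/104) = -36 + 11/26 = -925/26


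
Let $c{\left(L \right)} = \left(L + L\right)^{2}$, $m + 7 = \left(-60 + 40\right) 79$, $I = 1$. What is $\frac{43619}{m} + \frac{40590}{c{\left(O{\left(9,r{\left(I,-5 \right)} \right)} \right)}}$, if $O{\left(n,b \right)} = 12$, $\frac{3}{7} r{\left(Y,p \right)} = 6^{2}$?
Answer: $\frac{2182877}{50784} \approx 42.984$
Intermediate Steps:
$r{\left(Y,p \right)} = 84$ ($r{\left(Y,p \right)} = \frac{7 \cdot 6^{2}}{3} = \frac{7}{3} \cdot 36 = 84$)
$m = -1587$ ($m = -7 + \left(-60 + 40\right) 79 = -7 - 1580 = -1587$)
$c{\left(L \right)} = 4 L^{2}$ ($c{\left(L \right)} = \left(2 L\right)^{2} = 4 L^{2}$)
$\frac{43619}{m} + \frac{40590}{c{\left(O{\left(9,r{\left(I,-5 \right)} \right)} \right)}} = \frac{43619}{-1587} + \frac{40590}{4 \cdot 12^{2}} = 43619 \left(- \frac{1}{1587}\right) + \frac{40590}{4 \cdot 144} = - \frac{43619}{1587} + \frac{40590}{576} = - \frac{43619}{1587} + 40590 \cdot \frac{1}{576} = - \frac{43619}{1587} + \frac{2255}{32} = \frac{2182877}{50784}$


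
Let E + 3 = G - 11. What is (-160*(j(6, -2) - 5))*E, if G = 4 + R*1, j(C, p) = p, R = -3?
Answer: -14560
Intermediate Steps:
G = 1 (G = 4 - 3*1 = 4 - 3 = 1)
E = -13 (E = -3 + (1 - 11) = -3 - 10 = -13)
(-160*(j(6, -2) - 5))*E = -160*(-2 - 5)*(-13) = -160*(-7)*(-13) = -32*(-35)*(-13) = 1120*(-13) = -14560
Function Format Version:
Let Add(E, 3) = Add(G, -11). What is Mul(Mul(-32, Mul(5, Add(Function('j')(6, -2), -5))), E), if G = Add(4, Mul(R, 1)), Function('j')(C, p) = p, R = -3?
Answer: -14560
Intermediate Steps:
G = 1 (G = Add(4, Mul(-3, 1)) = Add(4, -3) = 1)
E = -13 (E = Add(-3, Add(1, -11)) = Add(-3, -10) = -13)
Mul(Mul(-32, Mul(5, Add(Function('j')(6, -2), -5))), E) = Mul(Mul(-32, Mul(5, Add(-2, -5))), -13) = Mul(Mul(-32, Mul(5, -7)), -13) = Mul(Mul(-32, -35), -13) = Mul(1120, -13) = -14560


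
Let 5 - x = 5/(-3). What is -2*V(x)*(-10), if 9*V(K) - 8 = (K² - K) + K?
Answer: 9440/81 ≈ 116.54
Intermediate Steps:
x = 20/3 (x = 5 - 5/(-3) = 5 - 5*(-1)/3 = 5 - 1*(-5/3) = 5 + 5/3 = 20/3 ≈ 6.6667)
V(K) = 8/9 + K²/9 (V(K) = 8/9 + ((K² - K) + K)/9 = 8/9 + K²/9)
-2*V(x)*(-10) = -2*(8/9 + (20/3)²/9)*(-10) = -2*(8/9 + (⅑)*(400/9))*(-10) = -2*(8/9 + 400/81)*(-10) = -2*472/81*(-10) = -944/81*(-10) = 9440/81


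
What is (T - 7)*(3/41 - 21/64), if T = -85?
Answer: 15387/656 ≈ 23.456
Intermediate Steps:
(T - 7)*(3/41 - 21/64) = (-85 - 7)*(3/41 - 21/64) = -92*(3*(1/41) - 21*1/64) = -92*(3/41 - 21/64) = -92*(-669/2624) = 15387/656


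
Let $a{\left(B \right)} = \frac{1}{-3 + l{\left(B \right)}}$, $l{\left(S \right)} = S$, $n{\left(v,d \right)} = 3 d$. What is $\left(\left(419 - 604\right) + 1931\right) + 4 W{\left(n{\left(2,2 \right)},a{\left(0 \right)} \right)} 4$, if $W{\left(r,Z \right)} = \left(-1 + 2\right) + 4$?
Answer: $1826$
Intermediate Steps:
$a{\left(B \right)} = \frac{1}{-3 + B}$
$W{\left(r,Z \right)} = 5$ ($W{\left(r,Z \right)} = 1 + 4 = 5$)
$\left(\left(419 - 604\right) + 1931\right) + 4 W{\left(n{\left(2,2 \right)},a{\left(0 \right)} \right)} 4 = \left(\left(419 - 604\right) + 1931\right) + 4 \cdot 5 \cdot 4 = \left(-185 + 1931\right) + 20 \cdot 4 = 1746 + 80 = 1826$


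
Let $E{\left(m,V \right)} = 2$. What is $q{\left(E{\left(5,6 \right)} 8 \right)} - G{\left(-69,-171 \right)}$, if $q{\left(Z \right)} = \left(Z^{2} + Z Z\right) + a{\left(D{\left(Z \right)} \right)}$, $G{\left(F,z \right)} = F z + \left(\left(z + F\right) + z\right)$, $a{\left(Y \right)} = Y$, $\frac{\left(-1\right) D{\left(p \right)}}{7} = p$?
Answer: $-10988$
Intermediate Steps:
$D{\left(p \right)} = - 7 p$
$G{\left(F,z \right)} = F + 2 z + F z$ ($G{\left(F,z \right)} = F z + \left(\left(F + z\right) + z\right) = F z + \left(F + 2 z\right) = F + 2 z + F z$)
$q{\left(Z \right)} = - 7 Z + 2 Z^{2}$ ($q{\left(Z \right)} = \left(Z^{2} + Z Z\right) - 7 Z = \left(Z^{2} + Z^{2}\right) - 7 Z = 2 Z^{2} - 7 Z = - 7 Z + 2 Z^{2}$)
$q{\left(E{\left(5,6 \right)} 8 \right)} - G{\left(-69,-171 \right)} = 2 \cdot 8 \left(-7 + 2 \cdot 2 \cdot 8\right) - \left(-69 + 2 \left(-171\right) - -11799\right) = 16 \left(-7 + 2 \cdot 16\right) - \left(-69 - 342 + 11799\right) = 16 \left(-7 + 32\right) - 11388 = 16 \cdot 25 - 11388 = 400 - 11388 = -10988$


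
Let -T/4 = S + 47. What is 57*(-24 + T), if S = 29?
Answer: -18696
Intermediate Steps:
T = -304 (T = -4*(29 + 47) = -4*76 = -304)
57*(-24 + T) = 57*(-24 - 304) = 57*(-328) = -18696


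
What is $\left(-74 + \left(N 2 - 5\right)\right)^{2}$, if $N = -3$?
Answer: $7225$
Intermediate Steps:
$\left(-74 + \left(N 2 - 5\right)\right)^{2} = \left(-74 - 11\right)^{2} = \left(-85\right)^{2} = 7225$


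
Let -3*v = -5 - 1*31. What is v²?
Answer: 144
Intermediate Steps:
v = 12 (v = -(-5 - 1*31)/3 = -(-5 - 31)/3 = -⅓*(-36) = 12)
v² = 12² = 144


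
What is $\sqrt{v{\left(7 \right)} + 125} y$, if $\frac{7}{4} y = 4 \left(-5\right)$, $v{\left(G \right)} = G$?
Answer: $- \frac{160 \sqrt{33}}{7} \approx -131.3$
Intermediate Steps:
$y = - \frac{80}{7}$ ($y = \frac{4 \cdot 4 \left(-5\right)}{7} = \frac{4}{7} \left(-20\right) = - \frac{80}{7} \approx -11.429$)
$\sqrt{v{\left(7 \right)} + 125} y = \sqrt{7 + 125} \left(- \frac{80}{7}\right) = \sqrt{132} \left(- \frac{80}{7}\right) = 2 \sqrt{33} \left(- \frac{80}{7}\right) = - \frac{160 \sqrt{33}}{7}$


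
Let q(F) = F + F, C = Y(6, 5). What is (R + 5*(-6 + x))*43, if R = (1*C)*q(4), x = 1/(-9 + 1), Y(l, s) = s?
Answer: 3225/8 ≈ 403.13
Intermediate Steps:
x = -1/8 (x = 1/(-8) = -1/8 ≈ -0.12500)
C = 5
q(F) = 2*F
R = 40 (R = (1*5)*(2*4) = 5*8 = 40)
(R + 5*(-6 + x))*43 = (40 + 5*(-6 - 1/8))*43 = (40 + 5*(-49/8))*43 = (40 - 245/8)*43 = (75/8)*43 = 3225/8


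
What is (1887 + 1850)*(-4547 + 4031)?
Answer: -1928292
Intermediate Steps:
(1887 + 1850)*(-4547 + 4031) = 3737*(-516) = -1928292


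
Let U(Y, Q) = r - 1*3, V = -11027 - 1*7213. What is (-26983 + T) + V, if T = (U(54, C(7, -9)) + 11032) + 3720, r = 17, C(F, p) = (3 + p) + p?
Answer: -30457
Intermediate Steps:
C(F, p) = 3 + 2*p
V = -18240 (V = -11027 - 7213 = -18240)
U(Y, Q) = 14 (U(Y, Q) = 17 - 1*3 = 17 - 3 = 14)
T = 14766 (T = (14 + 11032) + 3720 = 11046 + 3720 = 14766)
(-26983 + T) + V = (-26983 + 14766) - 18240 = -12217 - 18240 = -30457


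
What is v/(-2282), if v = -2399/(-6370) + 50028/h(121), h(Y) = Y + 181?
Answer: -159701429/2194987340 ≈ -0.072757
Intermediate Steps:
h(Y) = 181 + Y
v = 159701429/961870 (v = -2399/(-6370) + 50028/(181 + 121) = -2399*(-1/6370) + 50028/302 = 2399/6370 + 50028*(1/302) = 2399/6370 + 25014/151 = 159701429/961870 ≈ 166.03)
v/(-2282) = (159701429/961870)/(-2282) = (159701429/961870)*(-1/2282) = -159701429/2194987340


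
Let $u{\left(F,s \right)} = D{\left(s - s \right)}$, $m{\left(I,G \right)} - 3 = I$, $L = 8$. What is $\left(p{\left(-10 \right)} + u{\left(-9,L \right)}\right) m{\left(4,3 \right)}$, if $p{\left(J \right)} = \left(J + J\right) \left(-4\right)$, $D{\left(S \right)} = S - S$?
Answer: $560$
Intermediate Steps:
$D{\left(S \right)} = 0$
$m{\left(I,G \right)} = 3 + I$
$p{\left(J \right)} = - 8 J$ ($p{\left(J \right)} = 2 J \left(-4\right) = - 8 J$)
$u{\left(F,s \right)} = 0$
$\left(p{\left(-10 \right)} + u{\left(-9,L \right)}\right) m{\left(4,3 \right)} = \left(\left(-8\right) \left(-10\right) + 0\right) \left(3 + 4\right) = \left(80 + 0\right) 7 = 80 \cdot 7 = 560$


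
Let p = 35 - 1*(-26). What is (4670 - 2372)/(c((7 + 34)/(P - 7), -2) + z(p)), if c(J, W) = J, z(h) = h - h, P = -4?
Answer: -25278/41 ≈ -616.54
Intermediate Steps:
p = 61 (p = 35 + 26 = 61)
z(h) = 0
(4670 - 2372)/(c((7 + 34)/(P - 7), -2) + z(p)) = (4670 - 2372)/((7 + 34)/(-4 - 7) + 0) = 2298/(41/(-11) + 0) = 2298/(41*(-1/11) + 0) = 2298/(-41/11 + 0) = 2298/(-41/11) = 2298*(-11/41) = -25278/41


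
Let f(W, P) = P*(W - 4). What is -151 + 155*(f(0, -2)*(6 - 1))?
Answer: 6049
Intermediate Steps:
f(W, P) = P*(-4 + W)
-151 + 155*(f(0, -2)*(6 - 1)) = -151 + 155*((-2*(-4 + 0))*(6 - 1)) = -151 + 155*(-2*(-4)*5) = -151 + 155*(8*5) = -151 + 155*40 = -151 + 6200 = 6049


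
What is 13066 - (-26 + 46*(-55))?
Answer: 15622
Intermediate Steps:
13066 - (-26 + 46*(-55)) = 13066 - (-26 - 2530) = 13066 - 1*(-2556) = 13066 + 2556 = 15622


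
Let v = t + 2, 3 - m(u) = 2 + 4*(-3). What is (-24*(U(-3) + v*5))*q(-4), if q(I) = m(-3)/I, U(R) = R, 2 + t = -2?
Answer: -1014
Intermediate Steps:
t = -4 (t = -2 - 2 = -4)
m(u) = 13 (m(u) = 3 - (2 + 4*(-3)) = 3 - (2 - 12) = 3 - 1*(-10) = 3 + 10 = 13)
q(I) = 13/I
v = -2 (v = -4 + 2 = -2)
(-24*(U(-3) + v*5))*q(-4) = (-24*(-3 - 2*5))*(13/(-4)) = (-24*(-3 - 10))*(13*(-¼)) = -24*(-13)*(-13/4) = 312*(-13/4) = -1014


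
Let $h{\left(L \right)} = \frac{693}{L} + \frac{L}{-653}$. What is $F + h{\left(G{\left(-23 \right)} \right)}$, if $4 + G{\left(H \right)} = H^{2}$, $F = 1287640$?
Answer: $\frac{21020731424}{16325} \approx 1.2876 \cdot 10^{6}$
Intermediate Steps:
$G{\left(H \right)} = -4 + H^{2}$
$h{\left(L \right)} = \frac{693}{L} - \frac{L}{653}$ ($h{\left(L \right)} = \frac{693}{L} + L \left(- \frac{1}{653}\right) = \frac{693}{L} - \frac{L}{653}$)
$F + h{\left(G{\left(-23 \right)} \right)} = 1287640 + \left(\frac{693}{-4 + \left(-23\right)^{2}} - \frac{-4 + \left(-23\right)^{2}}{653}\right) = 1287640 + \left(\frac{693}{-4 + 529} - \frac{-4 + 529}{653}\right) = 1287640 + \left(\frac{693}{525} - \frac{525}{653}\right) = 1287640 + \left(693 \cdot \frac{1}{525} - \frac{525}{653}\right) = 1287640 + \left(\frac{33}{25} - \frac{525}{653}\right) = 1287640 + \frac{8424}{16325} = \frac{21020731424}{16325}$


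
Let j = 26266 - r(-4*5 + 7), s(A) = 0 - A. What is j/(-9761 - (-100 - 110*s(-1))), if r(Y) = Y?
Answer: -26279/9551 ≈ -2.7514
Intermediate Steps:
s(A) = -A
j = 26279 (j = 26266 - (-4*5 + 7) = 26266 - (-20 + 7) = 26266 - 1*(-13) = 26266 + 13 = 26279)
j/(-9761 - (-100 - 110*s(-1))) = 26279/(-9761 - (-100 - (-110)*(-1))) = 26279/(-9761 - (-100 - 110*1)) = 26279/(-9761 - (-100 - 110)) = 26279/(-9761 - 1*(-210)) = 26279/(-9761 + 210) = 26279/(-9551) = 26279*(-1/9551) = -26279/9551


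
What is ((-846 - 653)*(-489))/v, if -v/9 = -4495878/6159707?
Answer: 1505044329259/13487634 ≈ 1.1159e+5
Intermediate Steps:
v = 40462902/6159707 (v = -(-40462902)/6159707 = -9*(-4495878/6159707) = 40462902/6159707 ≈ 6.5690)
((-846 - 653)*(-489))/v = ((-846 - 653)*(-489))/(40462902/6159707) = -1499*(-489)*(6159707/40462902) = 733011*(6159707/40462902) = 1505044329259/13487634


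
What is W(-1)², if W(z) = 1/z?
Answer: 1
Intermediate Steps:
W(-1)² = (1/(-1))² = (-1)² = 1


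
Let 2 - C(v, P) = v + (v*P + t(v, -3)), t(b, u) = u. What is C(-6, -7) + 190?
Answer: 159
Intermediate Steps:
C(v, P) = 5 - v - P*v (C(v, P) = 2 - (v + (v*P - 3)) = 2 - (v + (P*v - 3)) = 2 - (v + (-3 + P*v)) = 2 - (-3 + v + P*v) = 2 + (3 - v - P*v) = 5 - v - P*v)
C(-6, -7) + 190 = (5 - 1*(-6) - 1*(-7)*(-6)) + 190 = (5 + 6 - 42) + 190 = -31 + 190 = 159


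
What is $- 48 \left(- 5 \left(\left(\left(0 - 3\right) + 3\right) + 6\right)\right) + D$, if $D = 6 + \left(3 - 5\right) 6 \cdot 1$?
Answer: $1434$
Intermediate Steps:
$D = -6$ ($D = 6 + \left(-2\right) 6 \cdot 1 = 6 - 12 = -6$)
$- 48 \left(- 5 \left(\left(\left(0 - 3\right) + 3\right) + 6\right)\right) + D = - 48 \left(- 5 \left(\left(\left(0 - 3\right) + 3\right) + 6\right)\right) - 6 = - 48 \left(- 5 \left(\left(-3 + 3\right) + 6\right)\right) - 6 = - 48 \left(- 5 \left(0 + 6\right)\right) - 6 = - 48 \left(\left(-5\right) 6\right) - 6 = \left(-48\right) \left(-30\right) - 6 = 1440 - 6 = 1434$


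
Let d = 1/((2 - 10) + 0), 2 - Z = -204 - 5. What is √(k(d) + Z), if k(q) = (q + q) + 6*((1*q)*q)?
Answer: √13494/8 ≈ 14.520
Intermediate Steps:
Z = 211 (Z = 2 - (-204 - 5) = 2 - 1*(-209) = 2 + 209 = 211)
d = -⅛ (d = 1/(-8 + 0) = 1/(-8) = -⅛ ≈ -0.12500)
k(q) = 2*q + 6*q² (k(q) = 2*q + 6*(q*q) = 2*q + 6*q²)
√(k(d) + Z) = √(2*(-⅛)*(1 + 3*(-⅛)) + 211) = √(2*(-⅛)*(1 - 3/8) + 211) = √(2*(-⅛)*(5/8) + 211) = √(-5/32 + 211) = √(6747/32) = √13494/8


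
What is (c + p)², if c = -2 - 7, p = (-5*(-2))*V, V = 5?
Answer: 1681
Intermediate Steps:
p = 50 (p = -5*(-2)*5 = 10*5 = 50)
c = -9
(c + p)² = (-9 + 50)² = 41² = 1681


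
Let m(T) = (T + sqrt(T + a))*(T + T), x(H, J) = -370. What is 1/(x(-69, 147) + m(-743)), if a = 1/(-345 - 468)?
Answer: 56083179/61983942671047 + 743*I*sqrt(122775195)/247935770684188 ≈ 9.048e-7 + 3.3205e-8*I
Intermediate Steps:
a = -1/813 (a = 1/(-813) = -1/813 ≈ -0.0012300)
m(T) = 2*T*(T + sqrt(-1/813 + T)) (m(T) = (T + sqrt(T - 1/813))*(T + T) = (T + sqrt(-1/813 + T))*(2*T) = 2*T*(T + sqrt(-1/813 + T)))
1/(x(-69, 147) + m(-743)) = 1/(-370 + (2/813)*(-743)*(sqrt(-813 + 660969*(-743)) + 813*(-743))) = 1/(-370 + (2/813)*(-743)*(sqrt(-813 - 491099967) - 604059)) = 1/(-370 + (2/813)*(-743)*(sqrt(-491100780) - 604059)) = 1/(-370 + (2/813)*(-743)*(2*I*sqrt(122775195) - 604059)) = 1/(-370 + (2/813)*(-743)*(-604059 + 2*I*sqrt(122775195))) = 1/(-370 + (1104098 - 2972*I*sqrt(122775195)/813)) = 1/(1103728 - 2972*I*sqrt(122775195)/813)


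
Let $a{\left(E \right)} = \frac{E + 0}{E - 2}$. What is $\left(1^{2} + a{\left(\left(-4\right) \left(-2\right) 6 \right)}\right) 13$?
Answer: $\frac{611}{23} \approx 26.565$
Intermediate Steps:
$a{\left(E \right)} = \frac{E}{-2 + E}$
$\left(1^{2} + a{\left(\left(-4\right) \left(-2\right) 6 \right)}\right) 13 = \left(1^{2} + \frac{\left(-4\right) \left(-2\right) 6}{-2 + \left(-4\right) \left(-2\right) 6}\right) 13 = \left(1 + \frac{8 \cdot 6}{-2 + 8 \cdot 6}\right) 13 = \left(1 + \frac{48}{-2 + 48}\right) 13 = \left(1 + \frac{48}{46}\right) 13 = \left(1 + 48 \cdot \frac{1}{46}\right) 13 = \left(1 + \frac{24}{23}\right) 13 = \frac{47}{23} \cdot 13 = \frac{611}{23}$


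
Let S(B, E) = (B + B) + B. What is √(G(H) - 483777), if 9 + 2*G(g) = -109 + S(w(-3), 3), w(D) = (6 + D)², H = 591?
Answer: I*√1935290/2 ≈ 695.57*I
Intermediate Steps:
S(B, E) = 3*B (S(B, E) = 2*B + B = 3*B)
G(g) = -91/2 (G(g) = -9/2 + (-109 + 3*(6 - 3)²)/2 = -9/2 + (-109 + 3*3²)/2 = -9/2 + (-109 + 3*9)/2 = -9/2 + (-109 + 27)/2 = -9/2 + (½)*(-82) = -9/2 - 41 = -91/2)
√(G(H) - 483777) = √(-91/2 - 483777) = √(-967645/2) = I*√1935290/2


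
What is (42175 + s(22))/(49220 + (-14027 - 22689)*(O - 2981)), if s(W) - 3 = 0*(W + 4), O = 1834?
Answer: 21089/21081236 ≈ 0.0010004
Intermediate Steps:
s(W) = 3 (s(W) = 3 + 0*(W + 4) = 3 + 0*(4 + W) = 3 + 0 = 3)
(42175 + s(22))/(49220 + (-14027 - 22689)*(O - 2981)) = (42175 + 3)/(49220 + (-14027 - 22689)*(1834 - 2981)) = 42178/(49220 - 36716*(-1147)) = 42178/(49220 + 42113252) = 42178/42162472 = 42178*(1/42162472) = 21089/21081236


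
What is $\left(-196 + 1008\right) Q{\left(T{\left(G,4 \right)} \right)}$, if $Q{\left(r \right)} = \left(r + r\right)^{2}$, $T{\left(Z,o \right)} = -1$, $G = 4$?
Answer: $3248$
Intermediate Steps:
$Q{\left(r \right)} = 4 r^{2}$ ($Q{\left(r \right)} = \left(2 r\right)^{2} = 4 r^{2}$)
$\left(-196 + 1008\right) Q{\left(T{\left(G,4 \right)} \right)} = \left(-196 + 1008\right) 4 \left(-1\right)^{2} = 812 \cdot 4 \cdot 1 = 812 \cdot 4 = 3248$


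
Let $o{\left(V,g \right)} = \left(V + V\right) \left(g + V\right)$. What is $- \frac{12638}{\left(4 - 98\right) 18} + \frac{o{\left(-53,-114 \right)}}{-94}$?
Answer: $- \frac{152999}{846} \approx -180.85$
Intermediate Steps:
$o{\left(V,g \right)} = 2 V \left(V + g\right)$
$- \frac{12638}{\left(4 - 98\right) 18} + \frac{o{\left(-53,-114 \right)}}{-94} = - \frac{12638}{\left(4 - 98\right) 18} + \frac{2 \left(-53\right) \left(-53 - 114\right)}{-94} = - \frac{12638}{\left(-94\right) 18} + 2 \left(-53\right) \left(-167\right) \left(- \frac{1}{94}\right) = - \frac{12638}{-1692} + 17702 \left(- \frac{1}{94}\right) = \left(-12638\right) \left(- \frac{1}{1692}\right) - \frac{8851}{47} = \frac{6319}{846} - \frac{8851}{47} = - \frac{152999}{846}$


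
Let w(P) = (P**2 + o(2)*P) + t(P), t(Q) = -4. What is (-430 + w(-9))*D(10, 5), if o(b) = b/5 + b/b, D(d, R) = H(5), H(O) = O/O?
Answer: -1828/5 ≈ -365.60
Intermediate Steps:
H(O) = 1
D(d, R) = 1
o(b) = 1 + b/5 (o(b) = b*(1/5) + 1 = b/5 + 1 = 1 + b/5)
w(P) = -4 + P**2 + 7*P/5 (w(P) = (P**2 + (1 + (1/5)*2)*P) - 4 = (P**2 + (1 + 2/5)*P) - 4 = (P**2 + 7*P/5) - 4 = -4 + P**2 + 7*P/5)
(-430 + w(-9))*D(10, 5) = (-430 + (-4 + (-9)**2 + (7/5)*(-9)))*1 = (-430 + (-4 + 81 - 63/5))*1 = (-430 + 322/5)*1 = -1828/5*1 = -1828/5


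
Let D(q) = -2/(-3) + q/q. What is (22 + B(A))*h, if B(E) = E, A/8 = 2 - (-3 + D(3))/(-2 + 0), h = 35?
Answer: 3430/3 ≈ 1143.3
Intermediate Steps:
D(q) = 5/3 (D(q) = -2*(-⅓) + 1 = ⅔ + 1 = 5/3)
A = 32/3 (A = 8*(2 - (-3 + 5/3)/(-2 + 0)) = 8*(2 - (-4)/(3*(-2))) = 8*(2 - (-4)*(-1)/(3*2)) = 8*(2 - 1*⅔) = 8*(2 - ⅔) = 8*(4/3) = 32/3 ≈ 10.667)
(22 + B(A))*h = (22 + 32/3)*35 = (98/3)*35 = 3430/3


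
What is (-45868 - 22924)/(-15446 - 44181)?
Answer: 68792/59627 ≈ 1.1537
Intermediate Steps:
(-45868 - 22924)/(-15446 - 44181) = -68792/(-59627) = -68792*(-1/59627) = 68792/59627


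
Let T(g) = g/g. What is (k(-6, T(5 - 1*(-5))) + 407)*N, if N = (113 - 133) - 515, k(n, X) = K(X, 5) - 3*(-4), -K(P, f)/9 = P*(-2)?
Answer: -233795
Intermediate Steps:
K(P, f) = 18*P (K(P, f) = -9*P*(-2) = -(-18)*P = 18*P)
T(g) = 1
k(n, X) = 12 + 18*X (k(n, X) = 18*X - 3*(-4) = 18*X + 12 = 12 + 18*X)
N = -535 (N = -20 - 515 = -535)
(k(-6, T(5 - 1*(-5))) + 407)*N = ((12 + 18*1) + 407)*(-535) = ((12 + 18) + 407)*(-535) = (30 + 407)*(-535) = 437*(-535) = -233795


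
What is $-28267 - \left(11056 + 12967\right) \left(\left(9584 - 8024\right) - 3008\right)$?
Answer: $34757037$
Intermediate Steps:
$-28267 - \left(11056 + 12967\right) \left(\left(9584 - 8024\right) - 3008\right) = -28267 - 24023 \left(\left(9584 - 8024\right) - 3008\right) = -28267 - 24023 \left(1560 - 3008\right) = -28267 - 24023 \left(-1448\right) = -28267 - -34785304 = -28267 + 34785304 = 34757037$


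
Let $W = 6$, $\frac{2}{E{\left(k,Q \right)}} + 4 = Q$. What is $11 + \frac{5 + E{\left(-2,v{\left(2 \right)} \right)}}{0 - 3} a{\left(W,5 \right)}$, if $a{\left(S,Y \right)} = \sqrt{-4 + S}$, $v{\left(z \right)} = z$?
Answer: $11 - \frac{4 \sqrt{2}}{3} \approx 9.1144$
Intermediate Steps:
$E{\left(k,Q \right)} = \frac{2}{-4 + Q}$
$11 + \frac{5 + E{\left(-2,v{\left(2 \right)} \right)}}{0 - 3} a{\left(W,5 \right)} = 11 + \frac{5 + \frac{2}{-4 + 2}}{0 - 3} \sqrt{-4 + 6} = 11 + \frac{5 + \frac{2}{-2}}{-3} \sqrt{2} = 11 + \left(5 + 2 \left(- \frac{1}{2}\right)\right) \left(- \frac{1}{3}\right) \sqrt{2} = 11 + \left(5 - 1\right) \left(- \frac{1}{3}\right) \sqrt{2} = 11 + 4 \left(- \frac{1}{3}\right) \sqrt{2} = 11 - \frac{4 \sqrt{2}}{3}$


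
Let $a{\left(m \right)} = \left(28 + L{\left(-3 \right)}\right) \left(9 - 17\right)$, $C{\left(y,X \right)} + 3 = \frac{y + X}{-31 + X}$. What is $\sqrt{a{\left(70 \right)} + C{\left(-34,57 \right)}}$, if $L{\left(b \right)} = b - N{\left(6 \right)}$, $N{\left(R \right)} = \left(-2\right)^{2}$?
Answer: $\frac{i \sqrt{114998}}{26} \approx 13.043 i$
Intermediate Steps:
$N{\left(R \right)} = 4$
$C{\left(y,X \right)} = -3 + \frac{X + y}{-31 + X}$ ($C{\left(y,X \right)} = -3 + \frac{y + X}{-31 + X} = -3 + \frac{X + y}{-31 + X}$)
$L{\left(b \right)} = -4 + b$ ($L{\left(b \right)} = b - 4 = -4 + b$)
$a{\left(m \right)} = -168$ ($a{\left(m \right)} = \left(28 - 7\right) \left(9 - 17\right) = \left(28 - 7\right) \left(-8\right) = 21 \left(-8\right) = -168$)
$\sqrt{a{\left(70 \right)} + C{\left(-34,57 \right)}} = \sqrt{-168 + \frac{93 - 34 - 114}{-31 + 57}} = \sqrt{-168 + \frac{93 - 34 - 114}{26}} = \sqrt{-168 + \frac{1}{26} \left(-55\right)} = \sqrt{-168 - \frac{55}{26}} = \sqrt{- \frac{4423}{26}} = \frac{i \sqrt{114998}}{26}$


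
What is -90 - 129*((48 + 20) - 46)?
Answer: -2928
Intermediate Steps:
-90 - 129*((48 + 20) - 46) = -90 - 129*(68 - 46) = -90 - 129*22 = -90 - 2838 = -2928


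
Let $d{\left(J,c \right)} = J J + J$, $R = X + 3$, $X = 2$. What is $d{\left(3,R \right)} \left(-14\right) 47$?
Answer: $-7896$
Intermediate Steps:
$R = 5$ ($R = 2 + 3 = 5$)
$d{\left(J,c \right)} = J + J^{2}$ ($d{\left(J,c \right)} = J^{2} + J = J + J^{2}$)
$d{\left(3,R \right)} \left(-14\right) 47 = 3 \left(1 + 3\right) \left(-14\right) 47 = 3 \cdot 4 \left(-14\right) 47 = 12 \left(-14\right) 47 = \left(-168\right) 47 = -7896$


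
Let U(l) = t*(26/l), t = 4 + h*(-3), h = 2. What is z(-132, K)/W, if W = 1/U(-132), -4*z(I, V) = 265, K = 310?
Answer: -3445/132 ≈ -26.098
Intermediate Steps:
t = -2 (t = 4 + 2*(-3) = 4 - 6 = -2)
U(l) = -52/l
z(I, V) = -265/4 (z(I, V) = -¼*265 = -265/4)
W = 33/13 (W = 1/(-52/(-132)) = 1/(-52*(-1/132)) = 1/(13/33) = 33/13 ≈ 2.5385)
z(-132, K)/W = -265/(4*33/13) = -265/4*13/33 = -3445/132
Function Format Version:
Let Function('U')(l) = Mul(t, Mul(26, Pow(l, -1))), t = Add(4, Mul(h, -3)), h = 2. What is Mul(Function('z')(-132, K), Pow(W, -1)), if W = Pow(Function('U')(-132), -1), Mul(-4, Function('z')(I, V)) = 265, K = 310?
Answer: Rational(-3445, 132) ≈ -26.098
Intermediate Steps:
t = -2 (t = Add(4, Mul(2, -3)) = Add(4, -6) = -2)
Function('U')(l) = Mul(-52, Pow(l, -1)) (Function('U')(l) = Mul(-2, Mul(26, Pow(l, -1))) = Mul(-52, Pow(l, -1)))
Function('z')(I, V) = Rational(-265, 4) (Function('z')(I, V) = Mul(Rational(-1, 4), 265) = Rational(-265, 4))
W = Rational(33, 13) (W = Pow(Mul(-52, Pow(-132, -1)), -1) = Pow(Mul(-52, Rational(-1, 132)), -1) = Pow(Rational(13, 33), -1) = Rational(33, 13) ≈ 2.5385)
Mul(Function('z')(-132, K), Pow(W, -1)) = Mul(Rational(-265, 4), Pow(Rational(33, 13), -1)) = Mul(Rational(-265, 4), Rational(13, 33)) = Rational(-3445, 132)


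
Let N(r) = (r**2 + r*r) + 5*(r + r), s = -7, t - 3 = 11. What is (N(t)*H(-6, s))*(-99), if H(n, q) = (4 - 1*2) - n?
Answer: -421344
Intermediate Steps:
t = 14 (t = 3 + 11 = 14)
N(r) = 2*r**2 + 10*r (N(r) = (r**2 + r**2) + 5*(2*r) = 2*r**2 + 10*r)
H(n, q) = 2 - n (H(n, q) = (4 - 2) - n = 2 - n)
(N(t)*H(-6, s))*(-99) = ((2*14*(5 + 14))*(2 - 1*(-6)))*(-99) = ((2*14*19)*(2 + 6))*(-99) = (532*8)*(-99) = 4256*(-99) = -421344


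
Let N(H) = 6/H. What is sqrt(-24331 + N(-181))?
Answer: I*sqrt(797108977)/181 ≈ 155.98*I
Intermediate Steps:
sqrt(-24331 + N(-181)) = sqrt(-24331 + 6/(-181)) = sqrt(-24331 + 6*(-1/181)) = sqrt(-24331 - 6/181) = sqrt(-4403917/181) = I*sqrt(797108977)/181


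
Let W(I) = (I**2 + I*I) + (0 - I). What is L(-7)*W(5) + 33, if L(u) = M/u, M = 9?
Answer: -174/7 ≈ -24.857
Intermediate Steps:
W(I) = -I + 2*I**2 (W(I) = (I**2 + I**2) - I = 2*I**2 - I = -I + 2*I**2)
L(u) = 9/u
L(-7)*W(5) + 33 = (9/(-7))*(5*(-1 + 2*5)) + 33 = (9*(-1/7))*(5*(-1 + 10)) + 33 = -45*9/7 + 33 = -9/7*45 + 33 = -405/7 + 33 = -174/7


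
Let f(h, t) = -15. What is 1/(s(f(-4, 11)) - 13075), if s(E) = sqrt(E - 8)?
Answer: -13075/170955648 - I*sqrt(23)/170955648 ≈ -7.6482e-5 - 2.8053e-8*I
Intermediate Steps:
s(E) = sqrt(-8 + E)
1/(s(f(-4, 11)) - 13075) = 1/(sqrt(-8 - 15) - 13075) = 1/(sqrt(-23) - 13075) = 1/(I*sqrt(23) - 13075) = 1/(-13075 + I*sqrt(23))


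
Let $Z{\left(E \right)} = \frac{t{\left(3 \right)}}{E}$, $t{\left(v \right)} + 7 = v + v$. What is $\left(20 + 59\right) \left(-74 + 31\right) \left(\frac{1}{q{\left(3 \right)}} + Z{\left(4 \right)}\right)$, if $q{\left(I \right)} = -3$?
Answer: $\frac{23779}{12} \approx 1981.6$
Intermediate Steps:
$t{\left(v \right)} = -7 + 2 v$ ($t{\left(v \right)} = -7 + \left(v + v\right) = -7 + 2 v$)
$Z{\left(E \right)} = - \frac{1}{E}$ ($Z{\left(E \right)} = \frac{-7 + 2 \cdot 3}{E} = \frac{-7 + 6}{E} = - \frac{1}{E}$)
$\left(20 + 59\right) \left(-74 + 31\right) \left(\frac{1}{q{\left(3 \right)}} + Z{\left(4 \right)}\right) = \left(20 + 59\right) \left(-74 + 31\right) \left(\frac{1}{-3} - \frac{1}{4}\right) = 79 \left(-43\right) \left(- \frac{1}{3} - \frac{1}{4}\right) = - 3397 \left(- \frac{1}{3} - \frac{1}{4}\right) = \left(-3397\right) \left(- \frac{7}{12}\right) = \frac{23779}{12}$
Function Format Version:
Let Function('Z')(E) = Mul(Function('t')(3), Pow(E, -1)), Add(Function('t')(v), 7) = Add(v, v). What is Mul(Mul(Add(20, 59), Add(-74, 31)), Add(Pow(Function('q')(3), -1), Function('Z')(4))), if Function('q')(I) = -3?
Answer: Rational(23779, 12) ≈ 1981.6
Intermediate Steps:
Function('t')(v) = Add(-7, Mul(2, v)) (Function('t')(v) = Add(-7, Add(v, v)) = Add(-7, Mul(2, v)))
Function('Z')(E) = Mul(-1, Pow(E, -1)) (Function('Z')(E) = Mul(Add(-7, Mul(2, 3)), Pow(E, -1)) = Mul(Add(-7, 6), Pow(E, -1)) = Mul(-1, Pow(E, -1)))
Mul(Mul(Add(20, 59), Add(-74, 31)), Add(Pow(Function('q')(3), -1), Function('Z')(4))) = Mul(Mul(Add(20, 59), Add(-74, 31)), Add(Pow(-3, -1), Mul(-1, Pow(4, -1)))) = Mul(Mul(79, -43), Add(Rational(-1, 3), Mul(-1, Rational(1, 4)))) = Mul(-3397, Add(Rational(-1, 3), Rational(-1, 4))) = Mul(-3397, Rational(-7, 12)) = Rational(23779, 12)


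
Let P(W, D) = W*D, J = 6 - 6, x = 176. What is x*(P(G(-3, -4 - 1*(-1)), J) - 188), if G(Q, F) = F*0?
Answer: -33088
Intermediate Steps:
G(Q, F) = 0
J = 0
P(W, D) = D*W
x*(P(G(-3, -4 - 1*(-1)), J) - 188) = 176*(0*0 - 188) = 176*(0 - 188) = 176*(-188) = -33088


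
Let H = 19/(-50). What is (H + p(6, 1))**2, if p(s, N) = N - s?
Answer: 72361/2500 ≈ 28.944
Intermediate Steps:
H = -19/50 (H = 19*(-1/50) = -19/50 ≈ -0.38000)
(H + p(6, 1))**2 = (-19/50 + (1 - 1*6))**2 = (-19/50 + (1 - 6))**2 = (-19/50 - 5)**2 = (-269/50)**2 = 72361/2500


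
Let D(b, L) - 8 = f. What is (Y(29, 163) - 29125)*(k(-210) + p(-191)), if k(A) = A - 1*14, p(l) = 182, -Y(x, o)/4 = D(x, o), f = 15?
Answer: 1227114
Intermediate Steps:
D(b, L) = 23 (D(b, L) = 8 + 15 = 23)
Y(x, o) = -92 (Y(x, o) = -4*23 = -92)
k(A) = -14 + A (k(A) = A - 14 = -14 + A)
(Y(29, 163) - 29125)*(k(-210) + p(-191)) = (-92 - 29125)*((-14 - 210) + 182) = -29217*(-224 + 182) = -29217*(-42) = 1227114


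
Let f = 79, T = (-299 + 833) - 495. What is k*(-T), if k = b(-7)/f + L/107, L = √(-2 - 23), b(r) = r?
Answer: 273/79 - 195*I/107 ≈ 3.4557 - 1.8224*I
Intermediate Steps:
T = 39 (T = 534 - 495 = 39)
L = 5*I (L = √(-25) = 5*I ≈ 5.0*I)
k = -7/79 + 5*I/107 (k = -7/79 + (5*I)/107 = -7*1/79 + (5*I)*(1/107) = -7/79 + 5*I/107 ≈ -0.088608 + 0.046729*I)
k*(-T) = (-7/79 + 5*I/107)*(-1*39) = (-7/79 + 5*I/107)*(-39) = 273/79 - 195*I/107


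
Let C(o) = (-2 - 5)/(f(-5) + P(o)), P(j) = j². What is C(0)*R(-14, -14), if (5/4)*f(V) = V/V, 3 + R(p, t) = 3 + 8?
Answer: -70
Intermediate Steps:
R(p, t) = 8 (R(p, t) = -3 + (3 + 8) = -3 + 11 = 8)
f(V) = ⅘ (f(V) = 4*(V/V)/5 = (⅘)*1 = ⅘)
C(o) = -7/(⅘ + o²) (C(o) = (-2 - 5)/(⅘ + o²) = -7/(⅘ + o²))
C(0)*R(-14, -14) = -35/(4 + 5*0²)*8 = -35/(4 + 5*0)*8 = -35/(4 + 0)*8 = -35/4*8 = -70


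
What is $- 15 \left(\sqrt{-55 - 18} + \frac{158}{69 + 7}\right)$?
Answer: $- \frac{1185}{38} - 15 i \sqrt{73} \approx -31.184 - 128.16 i$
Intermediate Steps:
$- 15 \left(\sqrt{-55 - 18} + \frac{158}{69 + 7}\right) = - 15 \left(\sqrt{-73} + \frac{158}{76}\right) = - 15 \left(i \sqrt{73} + 158 \cdot \frac{1}{76}\right) = - 15 \left(i \sqrt{73} + \frac{79}{38}\right) = - 15 \left(\frac{79}{38} + i \sqrt{73}\right) = - \frac{1185}{38} - 15 i \sqrt{73}$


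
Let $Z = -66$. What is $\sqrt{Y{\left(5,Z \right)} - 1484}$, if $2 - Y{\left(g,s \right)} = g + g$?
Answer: $2 i \sqrt{373} \approx 38.626 i$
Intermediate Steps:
$Y{\left(g,s \right)} = 2 - 2 g$ ($Y{\left(g,s \right)} = 2 - \left(g + g\right) = 2 - 2 g$)
$\sqrt{Y{\left(5,Z \right)} - 1484} = \sqrt{\left(2 - 10\right) - 1484} = \sqrt{-8 - 1484} = \sqrt{-1492} = 2 i \sqrt{373}$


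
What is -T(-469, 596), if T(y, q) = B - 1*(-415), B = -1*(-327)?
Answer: -742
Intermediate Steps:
B = 327
T(y, q) = 742 (T(y, q) = 327 - 1*(-415) = 327 + 415 = 742)
-T(-469, 596) = -1*742 = -742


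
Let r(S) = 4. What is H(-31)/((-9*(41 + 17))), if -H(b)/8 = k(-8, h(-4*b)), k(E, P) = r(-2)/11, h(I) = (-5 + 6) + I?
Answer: 16/2871 ≈ 0.0055730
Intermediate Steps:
h(I) = 1 + I
k(E, P) = 4/11
H(b) = -32/11 (H(b) = -8*4/11 = -32/11)
H(-31)/((-9*(41 + 17))) = -32*(-1/(9*(41 + 17)))/11 = -32/(11*((-9*58))) = -32/11/(-522) = -32/11*(-1/522) = 16/2871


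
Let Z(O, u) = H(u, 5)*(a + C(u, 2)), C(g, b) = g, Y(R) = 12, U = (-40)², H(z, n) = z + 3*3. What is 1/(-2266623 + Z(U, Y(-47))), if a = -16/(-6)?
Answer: -1/2266315 ≈ -4.4124e-7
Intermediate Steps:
H(z, n) = 9 + z (H(z, n) = z + 9 = 9 + z)
U = 1600
a = 8/3 (a = -16*(-⅙) = 8/3 ≈ 2.6667)
Z(O, u) = (9 + u)*(8/3 + u)
1/(-2266623 + Z(U, Y(-47))) = 1/(-2266623 + (8 + 3*12)*(9 + 12)/3) = 1/(-2266623 + (⅓)*(8 + 36)*21) = 1/(-2266623 + (⅓)*44*21) = 1/(-2266623 + 308) = 1/(-2266315) = -1/2266315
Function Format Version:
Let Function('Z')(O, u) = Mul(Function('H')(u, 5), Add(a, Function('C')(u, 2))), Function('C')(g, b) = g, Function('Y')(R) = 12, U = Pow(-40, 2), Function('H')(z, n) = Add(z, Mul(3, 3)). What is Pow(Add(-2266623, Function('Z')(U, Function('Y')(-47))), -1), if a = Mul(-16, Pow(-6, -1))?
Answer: Rational(-1, 2266315) ≈ -4.4124e-7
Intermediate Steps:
Function('H')(z, n) = Add(9, z) (Function('H')(z, n) = Add(z, 9) = Add(9, z))
U = 1600
a = Rational(8, 3) (a = Mul(-16, Rational(-1, 6)) = Rational(8, 3) ≈ 2.6667)
Function('Z')(O, u) = Mul(Add(9, u), Add(Rational(8, 3), u))
Pow(Add(-2266623, Function('Z')(U, Function('Y')(-47))), -1) = Pow(Add(-2266623, Mul(Rational(1, 3), Add(8, Mul(3, 12)), Add(9, 12))), -1) = Pow(Add(-2266623, Mul(Rational(1, 3), Add(8, 36), 21)), -1) = Pow(Add(-2266623, Mul(Rational(1, 3), 44, 21)), -1) = Pow(Add(-2266623, 308), -1) = Pow(-2266315, -1) = Rational(-1, 2266315)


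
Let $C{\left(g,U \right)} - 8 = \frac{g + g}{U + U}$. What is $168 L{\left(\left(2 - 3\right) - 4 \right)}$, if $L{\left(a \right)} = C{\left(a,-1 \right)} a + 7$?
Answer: $-9744$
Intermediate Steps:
$C{\left(g,U \right)} = 8 + \frac{g}{U}$ ($C{\left(g,U \right)} = 8 + \frac{g + g}{U + U} = 8 + \frac{2 g}{2 U} = 8 + 2 g \frac{1}{2 U} = 8 + \frac{g}{U}$)
$L{\left(a \right)} = 7 + a \left(8 - a\right)$ ($L{\left(a \right)} = \left(8 + \frac{a}{-1}\right) a + 7 = \left(8 + a \left(-1\right)\right) a + 7 = \left(8 - a\right) a + 7 = a \left(8 - a\right) + 7 = 7 + a \left(8 - a\right)$)
$168 L{\left(\left(2 - 3\right) - 4 \right)} = 168 \left(7 + \left(\left(2 - 3\right) - 4\right) \left(8 - \left(\left(2 - 3\right) - 4\right)\right)\right) = 168 \left(7 + \left(-1 - 4\right) \left(8 - \left(-1 - 4\right)\right)\right) = 168 \left(7 - 5 \left(8 - -5\right)\right) = 168 \left(7 - 5 \left(8 + 5\right)\right) = 168 \left(7 - 65\right) = 168 \left(-58\right) = -9744$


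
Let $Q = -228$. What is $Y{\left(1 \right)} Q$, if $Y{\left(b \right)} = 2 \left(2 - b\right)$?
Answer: $-456$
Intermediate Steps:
$Y{\left(b \right)} = 4 - 2 b$
$Y{\left(1 \right)} Q = \left(4 - 2\right) \left(-228\right) = 2 \left(-228\right) = -456$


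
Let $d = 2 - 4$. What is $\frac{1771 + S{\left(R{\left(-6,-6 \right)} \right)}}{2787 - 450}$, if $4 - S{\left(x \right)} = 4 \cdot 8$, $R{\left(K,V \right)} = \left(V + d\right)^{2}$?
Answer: $\frac{581}{779} \approx 0.74583$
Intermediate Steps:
$d = -2$
$R{\left(K,V \right)} = \left(-2 + V\right)^{2}$ ($R{\left(K,V \right)} = \left(V - 2\right)^{2} = \left(-2 + V\right)^{2}$)
$S{\left(x \right)} = -28$ ($S{\left(x \right)} = 4 - 4 \cdot 8 = 4 - 32 = -28$)
$\frac{1771 + S{\left(R{\left(-6,-6 \right)} \right)}}{2787 - 450} = \frac{1771 - 28}{2787 - 450} = \frac{1743}{2337} = 1743 \cdot \frac{1}{2337} = \frac{581}{779}$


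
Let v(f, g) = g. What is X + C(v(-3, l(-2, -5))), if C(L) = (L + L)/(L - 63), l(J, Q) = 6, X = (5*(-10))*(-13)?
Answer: 12346/19 ≈ 649.79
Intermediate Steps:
X = 650 (X = -50*(-13) = 650)
C(L) = 2*L/(-63 + L) (C(L) = (2*L)/(-63 + L) = 2*L/(-63 + L))
X + C(v(-3, l(-2, -5))) = 650 + 2*6/(-63 + 6) = 650 + 2*6/(-57) = 650 + 2*6*(-1/57) = 650 - 4/19 = 12346/19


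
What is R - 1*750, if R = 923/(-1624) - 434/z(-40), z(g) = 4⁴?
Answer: -19546819/25984 ≈ -752.26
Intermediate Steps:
z(g) = 256
R = -58819/25984 (R = 923/(-1624) - 434/256 = 923*(-1/1624) - 434*1/256 = -923/1624 - 217/128 = -58819/25984 ≈ -2.2637)
R - 1*750 = -58819/25984 - 1*750 = -58819/25984 - 750 = -19546819/25984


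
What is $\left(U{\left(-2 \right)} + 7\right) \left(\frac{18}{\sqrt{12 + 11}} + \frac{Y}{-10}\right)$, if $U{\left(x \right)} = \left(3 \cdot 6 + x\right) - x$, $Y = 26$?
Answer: $-65 + \frac{450 \sqrt{23}}{23} \approx 28.831$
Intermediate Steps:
$U{\left(x \right)} = 18$ ($U{\left(x \right)} = \left(18 + x\right) - x = 18$)
$\left(U{\left(-2 \right)} + 7\right) \left(\frac{18}{\sqrt{12 + 11}} + \frac{Y}{-10}\right) = \left(18 + 7\right) \left(\frac{18}{\sqrt{12 + 11}} + \frac{26}{-10}\right) = 25 \left(\frac{18}{\sqrt{23}} + 26 \left(- \frac{1}{10}\right)\right) = 25 \left(18 \frac{\sqrt{23}}{23} - \frac{13}{5}\right) = 25 \left(\frac{18 \sqrt{23}}{23} - \frac{13}{5}\right) = 25 \left(- \frac{13}{5} + \frac{18 \sqrt{23}}{23}\right) = -65 + \frac{450 \sqrt{23}}{23}$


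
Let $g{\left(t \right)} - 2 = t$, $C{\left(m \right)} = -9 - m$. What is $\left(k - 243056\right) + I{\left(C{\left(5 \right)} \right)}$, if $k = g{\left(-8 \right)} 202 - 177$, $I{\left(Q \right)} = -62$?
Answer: $-244507$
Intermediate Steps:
$g{\left(t \right)} = 2 + t$
$k = -1389$ ($k = \left(2 - 8\right) 202 - 177 = \left(-6\right) 202 - 177 = -1212 - 177 = -1389$)
$\left(k - 243056\right) + I{\left(C{\left(5 \right)} \right)} = \left(-1389 - 243056\right) - 62 = -244445 - 62 = -244507$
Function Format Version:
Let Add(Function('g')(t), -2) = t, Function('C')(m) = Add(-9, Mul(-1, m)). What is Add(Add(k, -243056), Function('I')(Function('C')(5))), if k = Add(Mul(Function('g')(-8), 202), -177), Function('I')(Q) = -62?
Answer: -244507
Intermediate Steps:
Function('g')(t) = Add(2, t)
k = -1389 (k = Add(Mul(Add(2, -8), 202), -177) = Add(Mul(-6, 202), -177) = Add(-1212, -177) = -1389)
Add(Add(k, -243056), Function('I')(Function('C')(5))) = Add(Add(-1389, -243056), -62) = Add(-244445, -62) = -244507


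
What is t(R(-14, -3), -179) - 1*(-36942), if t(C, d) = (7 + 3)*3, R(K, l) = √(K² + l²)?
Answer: 36972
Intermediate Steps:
t(C, d) = 30 (t(C, d) = 10*3 = 30)
t(R(-14, -3), -179) - 1*(-36942) = 30 - 1*(-36942) = 30 + 36942 = 36972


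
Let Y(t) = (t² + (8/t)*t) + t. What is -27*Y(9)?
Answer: -2646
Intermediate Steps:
Y(t) = 8 + t + t² (Y(t) = (t² + 8) + t = (8 + t²) + t = 8 + t + t²)
-27*Y(9) = -27*(8 + 9 + 9²) = -27*(8 + 9 + 81) = -27*98 = -2646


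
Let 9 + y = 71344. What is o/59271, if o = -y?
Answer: -71335/59271 ≈ -1.2035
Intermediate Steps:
y = 71335 (y = -9 + 71344 = 71335)
o = -71335 (o = -1*71335 = -71335)
o/59271 = -71335/59271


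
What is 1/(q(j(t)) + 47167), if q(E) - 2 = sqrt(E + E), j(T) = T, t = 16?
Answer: 47169/2224914529 - 4*sqrt(2)/2224914529 ≈ 2.1198e-5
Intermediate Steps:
q(E) = 2 + sqrt(2)*sqrt(E) (q(E) = 2 + sqrt(E + E) = 2 + sqrt(2*E) = 2 + sqrt(2)*sqrt(E))
1/(q(j(t)) + 47167) = 1/((2 + sqrt(2)*sqrt(16)) + 47167) = 1/((2 + sqrt(2)*4) + 47167) = 1/((2 + 4*sqrt(2)) + 47167) = 1/(47169 + 4*sqrt(2))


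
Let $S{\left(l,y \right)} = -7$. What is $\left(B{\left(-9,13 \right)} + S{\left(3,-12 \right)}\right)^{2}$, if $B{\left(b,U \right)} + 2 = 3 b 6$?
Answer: $29241$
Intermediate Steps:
$B{\left(b,U \right)} = -2 + 18 b$ ($B{\left(b,U \right)} = -2 + 3 b 6 = -2 + 18 b$)
$\left(B{\left(-9,13 \right)} + S{\left(3,-12 \right)}\right)^{2} = \left(\left(-2 + 18 \left(-9\right)\right) - 7\right)^{2} = \left(\left(-2 - 162\right) - 7\right)^{2} = \left(-164 - 7\right)^{2} = \left(-171\right)^{2} = 29241$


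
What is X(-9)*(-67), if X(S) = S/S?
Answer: -67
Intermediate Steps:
X(S) = 1
X(-9)*(-67) = 1*(-67) = -67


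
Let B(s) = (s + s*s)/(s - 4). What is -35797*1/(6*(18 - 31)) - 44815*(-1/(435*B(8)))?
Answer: 4729768/10179 ≈ 464.66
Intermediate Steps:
B(s) = (s + s**2)/(-4 + s)
-35797*1/(6*(18 - 31)) - 44815*(-1/(435*B(8))) = -35797*1/(6*(18 - 31)) - 44815*(-(-4 + 8)/(3480*(1 + 8))) = -35797/(6*(-13)) - 44815/((8*9/4)*(-435)) = -35797/(-78) - 44815/((8*(1/4)*9)*(-435)) = -35797*(-1/78) - 44815/(18*(-435)) = 35797/78 - 44815/(-7830) = 35797/78 - 44815*(-1/7830) = 35797/78 + 8963/1566 = 4729768/10179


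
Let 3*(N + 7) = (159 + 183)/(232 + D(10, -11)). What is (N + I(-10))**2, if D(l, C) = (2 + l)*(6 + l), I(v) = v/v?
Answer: 1476225/44944 ≈ 32.846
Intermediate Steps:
I(v) = 1
N = -1427/212 (N = -7 + ((159 + 183)/(232 + (12 + 10**2 + 8*10)))/3 = -7 + (342/(232 + (12 + 100 + 80)))/3 = -7 + (342/(232 + 192))/3 = -7 + (342/424)/3 = -7 + (342*(1/424))/3 = -7 + (1/3)*(171/212) = -7 + 57/212 = -1427/212 ≈ -6.7311)
(N + I(-10))**2 = (-1427/212 + 1)**2 = (-1215/212)**2 = 1476225/44944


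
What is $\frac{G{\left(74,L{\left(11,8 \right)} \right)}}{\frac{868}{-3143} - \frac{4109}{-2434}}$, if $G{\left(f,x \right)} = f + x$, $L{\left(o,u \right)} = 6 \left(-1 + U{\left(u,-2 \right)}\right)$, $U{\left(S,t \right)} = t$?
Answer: $\frac{61200496}{1543125} \approx 39.66$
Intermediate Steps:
$L{\left(o,u \right)} = -18$ ($L{\left(o,u \right)} = 6 \left(-1 - 2\right) = 6 \left(-3\right) = -18$)
$\frac{G{\left(74,L{\left(11,8 \right)} \right)}}{\frac{868}{-3143} - \frac{4109}{-2434}} = \frac{74 - 18}{\frac{868}{-3143} - \frac{4109}{-2434}} = \frac{56}{868 \left(- \frac{1}{3143}\right) - - \frac{4109}{2434}} = \frac{56}{- \frac{124}{449} + \frac{4109}{2434}} = \frac{56}{\frac{1543125}{1092866}} = 56 \cdot \frac{1092866}{1543125} = \frac{61200496}{1543125}$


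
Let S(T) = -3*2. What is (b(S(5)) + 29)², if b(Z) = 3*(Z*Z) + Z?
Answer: 17161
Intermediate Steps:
S(T) = -6
b(Z) = Z + 3*Z² (b(Z) = 3*Z² + Z = Z + 3*Z²)
(b(S(5)) + 29)² = (-6*(1 + 3*(-6)) + 29)² = (-6*(1 - 18) + 29)² = (-6*(-17) + 29)² = (102 + 29)² = 131² = 17161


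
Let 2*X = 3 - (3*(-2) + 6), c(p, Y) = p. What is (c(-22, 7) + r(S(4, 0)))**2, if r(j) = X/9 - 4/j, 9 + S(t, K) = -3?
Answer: 1849/4 ≈ 462.25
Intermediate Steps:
S(t, K) = -12 (S(t, K) = -9 - 3 = -12)
X = 3/2 (X = (3 - (3*(-2) + 6))/2 = (3 - (-6 + 6))/2 = (3 - 1*0)/2 = (3 + 0)/2 = (1/2)*3 = 3/2 ≈ 1.5000)
r(j) = 1/6 - 4/j (r(j) = (3/2)/9 - 4/j = (3/2)*(1/9) - 4/j = 1/6 - 4/j)
(c(-22, 7) + r(S(4, 0)))**2 = (-22 + (1/6)*(-24 - 12)/(-12))**2 = (-22 + (1/6)*(-1/12)*(-36))**2 = (-22 + 1/2)**2 = (-43/2)**2 = 1849/4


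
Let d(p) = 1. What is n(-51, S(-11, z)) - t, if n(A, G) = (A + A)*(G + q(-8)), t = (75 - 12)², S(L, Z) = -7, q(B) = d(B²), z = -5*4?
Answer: -3357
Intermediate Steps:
z = -20
q(B) = 1
t = 3969 (t = 63² = 3969)
n(A, G) = 2*A*(1 + G) (n(A, G) = (A + A)*(G + 1) = (2*A)*(1 + G) = 2*A*(1 + G))
n(-51, S(-11, z)) - t = 2*(-51)*(1 - 7) - 1*3969 = 2*(-51)*(-6) - 3969 = 612 - 3969 = -3357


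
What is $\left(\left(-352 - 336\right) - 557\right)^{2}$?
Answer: $1550025$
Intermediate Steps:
$\left(\left(-352 - 336\right) - 557\right)^{2} = \left(-688 - 557\right)^{2} = \left(-1245\right)^{2} = 1550025$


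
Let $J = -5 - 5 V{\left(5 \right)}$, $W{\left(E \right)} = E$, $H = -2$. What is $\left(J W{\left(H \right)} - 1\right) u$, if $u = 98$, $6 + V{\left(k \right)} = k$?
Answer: $-98$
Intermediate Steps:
$V{\left(k \right)} = -6 + k$
$J = 0$ ($J = -5 - 5 \left(-6 + 5\right) = -5 - -5 = -5 + 5 = 0$)
$\left(J W{\left(H \right)} - 1\right) u = \left(0 \left(-2\right) - 1\right) 98 = \left(0 - 1\right) 98 = \left(-1\right) 98 = -98$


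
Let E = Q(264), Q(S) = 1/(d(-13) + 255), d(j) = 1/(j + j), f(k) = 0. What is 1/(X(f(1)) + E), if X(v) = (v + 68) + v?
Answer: 6629/450798 ≈ 0.014705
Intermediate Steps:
X(v) = 68 + 2*v (X(v) = (68 + v) + v = 68 + 2*v)
d(j) = 1/(2*j)
Q(S) = 26/6629 (Q(S) = 1/((½)/(-13) + 255) = 1/((½)*(-1/13) + 255) = 1/(-1/26 + 255) = 1/(6629/26) = 26/6629)
E = 26/6629 ≈ 0.0039222
1/(X(f(1)) + E) = 1/((68 + 2*0) + 26/6629) = 1/((68 + 0) + 26/6629) = 1/(68 + 26/6629) = 1/(450798/6629) = 6629/450798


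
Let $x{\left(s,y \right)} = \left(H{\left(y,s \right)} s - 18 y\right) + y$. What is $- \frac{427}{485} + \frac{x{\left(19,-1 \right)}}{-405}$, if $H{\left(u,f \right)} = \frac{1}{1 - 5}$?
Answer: $- \frac{143101}{157140} \approx -0.91066$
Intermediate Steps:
$H{\left(u,f \right)} = - \frac{1}{4}$ ($H{\left(u,f \right)} = \frac{1}{-4} = - \frac{1}{4}$)
$x{\left(s,y \right)} = - 17 y - \frac{s}{4}$ ($x{\left(s,y \right)} = \left(- \frac{s}{4} - 18 y\right) + y = \left(- 18 y - \frac{s}{4}\right) + y = - 17 y - \frac{s}{4}$)
$- \frac{427}{485} + \frac{x{\left(19,-1 \right)}}{-405} = - \frac{427}{485} + \frac{\left(-17\right) \left(-1\right) - \frac{19}{4}}{-405} = \left(-427\right) \frac{1}{485} + \left(17 - \frac{19}{4}\right) \left(- \frac{1}{405}\right) = - \frac{427}{485} + \frac{49}{4} \left(- \frac{1}{405}\right) = - \frac{427}{485} - \frac{49}{1620} = - \frac{143101}{157140}$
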